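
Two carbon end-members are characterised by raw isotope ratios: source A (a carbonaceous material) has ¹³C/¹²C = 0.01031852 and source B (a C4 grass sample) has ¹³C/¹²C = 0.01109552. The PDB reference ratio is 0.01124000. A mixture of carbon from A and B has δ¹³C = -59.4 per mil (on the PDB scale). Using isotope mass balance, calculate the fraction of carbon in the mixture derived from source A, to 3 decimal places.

δ_A = (0.01031852/0.01124000 − 1)×1000 = (0.918018 − 1)×1000 = -81.982 per mil
δ_B = (0.01109552/0.01124000 − 1)×1000 = (0.987146 − 1)×1000 = -12.854 per mil
f_A = (δ_mix − δ_B)/(δ_A − δ_B) = (-59.4 − (-12.854))/(-81.982 − (-12.854))
f_A = -46.546 / -69.128 = 0.6733

0.673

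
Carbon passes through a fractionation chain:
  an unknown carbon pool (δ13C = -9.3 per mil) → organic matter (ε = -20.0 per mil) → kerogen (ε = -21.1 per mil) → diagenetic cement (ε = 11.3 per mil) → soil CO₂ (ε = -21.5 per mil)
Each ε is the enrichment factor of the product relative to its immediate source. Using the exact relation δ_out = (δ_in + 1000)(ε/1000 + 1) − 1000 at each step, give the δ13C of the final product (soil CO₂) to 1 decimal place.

step 1: δ = (-9.30 + 1000)·(-20.0/1000 + 1) − 1000 = -29.11 per mil
step 2: δ = (-29.11 + 1000)·(-21.1/1000 + 1) − 1000 = -49.60 per mil
step 3: δ = (-49.60 + 1000)·(11.3/1000 + 1) − 1000 = -38.86 per mil
step 4: δ = (-38.86 + 1000)·(-21.5/1000 + 1) − 1000 = -59.52 per mil

-59.5 per mil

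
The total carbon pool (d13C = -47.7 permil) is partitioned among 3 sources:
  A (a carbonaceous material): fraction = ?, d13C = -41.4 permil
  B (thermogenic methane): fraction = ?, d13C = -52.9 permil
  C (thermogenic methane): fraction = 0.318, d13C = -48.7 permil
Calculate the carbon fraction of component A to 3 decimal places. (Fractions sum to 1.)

0.336

Let f_A and f_B be the unknown fractions; fractions sum to 1 so f_A + f_B = 0.682.
Mass balance: Σ fᵢ·δᵢ = δ_bulk ⇒ f_A·(-41.4) + f_B·(-52.9) = -47.7 − (-15.487) = -32.213
Substitute f_B = 0.682 − f_A:
f_A·(-41.4 − -52.9) = -32.213 − 0.682×(-52.9) = 3.864
f_A = 3.864 / 11.5 = 0.3360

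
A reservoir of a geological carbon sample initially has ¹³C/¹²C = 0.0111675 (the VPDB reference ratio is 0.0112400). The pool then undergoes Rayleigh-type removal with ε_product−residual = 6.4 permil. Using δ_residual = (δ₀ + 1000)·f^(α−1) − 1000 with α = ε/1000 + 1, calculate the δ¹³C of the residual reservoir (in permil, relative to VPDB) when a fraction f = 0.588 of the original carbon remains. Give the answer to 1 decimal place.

δ₀ = (0.0111675/0.0112400 − 1)×1000 = (0.993550 − 1)×1000 = -6.450 permil
α − 1 = ε/1000 = 0.0064
f^(α−1) = 0.588^(0.0064) = 0.996607
δ_res = (-6.450 + 1000) × 0.996607 − 1000 = 990.179 − 1000 = -9.82 permil

-9.8 permil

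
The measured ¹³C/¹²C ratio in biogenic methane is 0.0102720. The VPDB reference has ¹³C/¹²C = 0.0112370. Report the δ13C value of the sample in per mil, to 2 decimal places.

δ13C = (R_sample / R_standard − 1) × 1000
R_sample / R_standard = 0.0102720 / 0.0112370 = 0.914123
δ13C = (0.914123 − 1) × 1000 = -85.877 per mil

-85.88 per mil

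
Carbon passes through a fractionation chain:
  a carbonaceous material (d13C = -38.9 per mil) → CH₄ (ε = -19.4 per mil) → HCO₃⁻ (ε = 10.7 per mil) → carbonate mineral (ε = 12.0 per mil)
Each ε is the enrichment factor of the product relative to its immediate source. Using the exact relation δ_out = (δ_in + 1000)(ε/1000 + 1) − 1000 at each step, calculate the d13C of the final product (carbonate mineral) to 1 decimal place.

step 1: δ = (-38.90 + 1000)·(-19.4/1000 + 1) − 1000 = -57.55 per mil
step 2: δ = (-57.55 + 1000)·(10.7/1000 + 1) − 1000 = -47.46 per mil
step 3: δ = (-47.46 + 1000)·(12.0/1000 + 1) − 1000 = -36.03 per mil

-36.0 per mil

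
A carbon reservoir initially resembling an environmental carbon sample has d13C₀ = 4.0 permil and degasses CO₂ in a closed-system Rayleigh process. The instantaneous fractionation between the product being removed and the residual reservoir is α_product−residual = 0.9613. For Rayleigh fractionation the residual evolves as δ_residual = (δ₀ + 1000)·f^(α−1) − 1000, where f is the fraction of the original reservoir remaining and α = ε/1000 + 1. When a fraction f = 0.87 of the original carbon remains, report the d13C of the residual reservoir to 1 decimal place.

9.4 permil

Rayleigh residual: δ_res = (δ₀ + 1000)·f^(α−1) − 1000
α − 1 = -0.03870
f^(α−1) = 0.87^(-0.03870) = 1.005404
δ_res = (4.0 + 1000) × 1.005404 − 1000 = 1009.426 − 1000 = 9.43 permil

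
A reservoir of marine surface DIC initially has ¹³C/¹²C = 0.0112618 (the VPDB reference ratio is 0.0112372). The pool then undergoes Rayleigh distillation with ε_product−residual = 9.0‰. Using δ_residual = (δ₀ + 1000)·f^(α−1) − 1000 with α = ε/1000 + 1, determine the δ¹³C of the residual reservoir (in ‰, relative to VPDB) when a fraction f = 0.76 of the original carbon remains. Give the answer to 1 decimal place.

-0.3‰

δ₀ = (0.0112618/0.0112372 − 1)×1000 = (1.002189 − 1)×1000 = 2.189‰
α − 1 = ε/1000 = 0.0090
f^(α−1) = 0.76^(0.0090) = 0.997533
δ_res = (2.189 + 1000) × 0.997533 − 1000 = 999.717 − 1000 = -0.28‰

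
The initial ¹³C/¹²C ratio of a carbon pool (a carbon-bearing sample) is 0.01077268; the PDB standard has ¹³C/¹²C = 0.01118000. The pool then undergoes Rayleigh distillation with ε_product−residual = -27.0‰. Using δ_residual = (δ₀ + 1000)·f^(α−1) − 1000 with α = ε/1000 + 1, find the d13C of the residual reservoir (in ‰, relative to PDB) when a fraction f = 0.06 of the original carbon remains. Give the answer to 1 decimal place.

δ₀ = (0.01077268/0.01118000 − 1)×1000 = (0.963567 − 1)×1000 = -36.433‰
α − 1 = ε/1000 = -0.0270
f^(α−1) = 0.06^(-0.0270) = 1.078922
δ_res = (-36.433 + 1000) × 1.078922 − 1000 = 1039.613 − 1000 = 39.61‰

39.6‰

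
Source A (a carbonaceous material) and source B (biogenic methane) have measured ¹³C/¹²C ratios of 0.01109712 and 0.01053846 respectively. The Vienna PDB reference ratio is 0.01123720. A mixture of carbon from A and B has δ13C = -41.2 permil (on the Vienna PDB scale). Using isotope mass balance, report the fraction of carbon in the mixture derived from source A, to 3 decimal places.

0.422

δ_A = (0.01109712/0.01123720 − 1)×1000 = (0.987534 − 1)×1000 = -12.466 permil
δ_B = (0.01053846/0.01123720 − 1)×1000 = (0.937819 − 1)×1000 = -62.181 permil
f_A = (δ_mix − δ_B)/(δ_A − δ_B) = (-41.2 − (-62.181))/(-12.466 − (-62.181))
f_A = 20.981 / 49.715 = 0.4220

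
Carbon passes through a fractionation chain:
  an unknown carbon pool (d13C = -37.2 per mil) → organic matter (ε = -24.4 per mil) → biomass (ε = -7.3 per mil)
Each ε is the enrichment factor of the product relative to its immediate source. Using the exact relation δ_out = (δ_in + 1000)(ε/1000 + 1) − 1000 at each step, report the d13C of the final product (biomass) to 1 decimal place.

-67.5 per mil

step 1: δ = (-37.20 + 1000)·(-24.4/1000 + 1) − 1000 = -60.69 per mil
step 2: δ = (-60.69 + 1000)·(-7.3/1000 + 1) − 1000 = -67.55 per mil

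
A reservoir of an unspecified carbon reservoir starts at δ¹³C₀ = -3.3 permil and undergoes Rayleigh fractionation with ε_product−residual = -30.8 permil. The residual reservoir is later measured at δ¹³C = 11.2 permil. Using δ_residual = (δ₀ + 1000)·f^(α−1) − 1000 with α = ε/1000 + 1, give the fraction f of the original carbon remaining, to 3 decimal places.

α − 1 = ε/1000 = -0.0308
(δ_res + 1000)/(δ₀ + 1000) = (11.2 + 1000)/(-3.3 + 1000) = 1011.2/996.7 = 1.014548
f = 1.014548^(1/-0.0308) = exp(ln(1.014548)/-0.0308) = exp(0.01444/-0.0308)
f = exp(-0.4689) = 0.6257

0.626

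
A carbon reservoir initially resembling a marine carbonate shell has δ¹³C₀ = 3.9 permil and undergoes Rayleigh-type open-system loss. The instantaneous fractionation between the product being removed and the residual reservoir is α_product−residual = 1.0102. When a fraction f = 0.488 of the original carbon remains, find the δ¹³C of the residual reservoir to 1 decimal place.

Rayleigh residual: δ_res = (δ₀ + 1000)·f^(α−1) − 1000
α − 1 = 0.01020
f^(α−1) = 0.488^(0.01020) = 0.992709
δ_res = (3.9 + 1000) × 0.992709 − 1000 = 996.580 − 1000 = -3.42 permil

-3.4 permil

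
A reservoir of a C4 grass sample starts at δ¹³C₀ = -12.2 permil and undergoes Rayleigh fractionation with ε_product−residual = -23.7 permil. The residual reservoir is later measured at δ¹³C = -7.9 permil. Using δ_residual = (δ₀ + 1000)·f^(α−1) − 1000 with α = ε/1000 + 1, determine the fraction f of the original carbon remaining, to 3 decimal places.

0.833

α − 1 = ε/1000 = -0.0237
(δ_res + 1000)/(δ₀ + 1000) = (-7.9 + 1000)/(-12.2 + 1000) = 992.1/987.8 = 1.004353
f = 1.004353^(1/-0.0237) = exp(ln(1.004353)/-0.0237) = exp(0.00434/-0.0237)
f = exp(-0.1833) = 0.8325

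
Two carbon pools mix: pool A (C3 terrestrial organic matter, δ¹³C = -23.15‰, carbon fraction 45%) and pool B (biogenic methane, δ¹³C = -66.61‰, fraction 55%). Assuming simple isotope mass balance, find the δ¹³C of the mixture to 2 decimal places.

-47.05‰

δ_mix = f_A·δ_A + f_B·δ_B
δ_mix = 0.45 × (-23.15) + 0.55 × (-66.61)
δ_mix = -10.418 + -36.636 = -47.053‰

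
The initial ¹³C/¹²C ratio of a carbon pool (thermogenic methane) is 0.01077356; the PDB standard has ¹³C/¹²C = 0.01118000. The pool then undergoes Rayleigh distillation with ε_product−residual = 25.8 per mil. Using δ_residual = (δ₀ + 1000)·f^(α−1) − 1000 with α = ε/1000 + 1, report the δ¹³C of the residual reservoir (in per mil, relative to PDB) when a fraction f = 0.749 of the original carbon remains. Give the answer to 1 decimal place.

-43.5 per mil

δ₀ = (0.01077356/0.01118000 − 1)×1000 = (0.963646 − 1)×1000 = -36.354 per mil
α − 1 = ε/1000 = 0.0258
f^(α−1) = 0.749^(0.0258) = 0.992571
δ_res = (-36.354 + 1000) × 0.992571 − 1000 = 956.487 − 1000 = -43.51 per mil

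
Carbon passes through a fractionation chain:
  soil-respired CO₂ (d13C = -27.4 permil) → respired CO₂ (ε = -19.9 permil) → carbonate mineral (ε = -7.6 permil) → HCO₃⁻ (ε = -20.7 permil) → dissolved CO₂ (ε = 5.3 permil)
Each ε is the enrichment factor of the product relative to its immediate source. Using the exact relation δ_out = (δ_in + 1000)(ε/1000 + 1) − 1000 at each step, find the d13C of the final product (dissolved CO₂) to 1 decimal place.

step 1: δ = (-27.40 + 1000)·(-19.9/1000 + 1) − 1000 = -46.75 permil
step 2: δ = (-46.75 + 1000)·(-7.6/1000 + 1) − 1000 = -54.00 permil
step 3: δ = (-54.00 + 1000)·(-20.7/1000 + 1) − 1000 = -73.58 permil
step 4: δ = (-73.58 + 1000)·(5.3/1000 + 1) − 1000 = -68.67 permil

-68.7 permil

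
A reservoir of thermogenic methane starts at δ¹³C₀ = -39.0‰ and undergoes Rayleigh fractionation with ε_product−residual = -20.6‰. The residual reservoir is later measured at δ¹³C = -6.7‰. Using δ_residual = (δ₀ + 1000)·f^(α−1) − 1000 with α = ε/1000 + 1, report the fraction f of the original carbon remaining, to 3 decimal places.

0.201

α − 1 = ε/1000 = -0.0206
(δ_res + 1000)/(δ₀ + 1000) = (-6.7 + 1000)/(-39.0 + 1000) = 993.3/961.0 = 1.033611
f = 1.033611^(1/-0.0206) = exp(ln(1.033611)/-0.0206) = exp(0.03306/-0.0206)
f = exp(-1.6048) = 0.2009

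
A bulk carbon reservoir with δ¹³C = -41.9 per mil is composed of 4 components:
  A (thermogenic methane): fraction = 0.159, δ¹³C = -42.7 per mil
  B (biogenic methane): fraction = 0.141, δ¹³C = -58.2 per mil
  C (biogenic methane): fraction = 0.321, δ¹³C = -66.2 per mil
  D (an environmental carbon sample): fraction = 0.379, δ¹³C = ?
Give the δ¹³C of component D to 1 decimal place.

Isotope mass balance: δ_bulk = Σ fᵢ·δᵢ.
-41.9 = 0.159×(-42.7) + 0.141×(-58.2) + 0.321×(-66.2) + 0.379×δ_D
0.379·δ_D = -41.9 − (-36.246) = -5.654
δ_D = -5.654 / 0.379 = -14.92 per mil

-14.9 per mil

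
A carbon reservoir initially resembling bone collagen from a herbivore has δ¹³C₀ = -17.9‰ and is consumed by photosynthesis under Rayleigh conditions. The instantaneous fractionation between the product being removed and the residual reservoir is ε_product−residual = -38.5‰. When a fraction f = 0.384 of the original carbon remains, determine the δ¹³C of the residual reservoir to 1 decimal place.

Rayleigh residual: δ_res = (δ₀ + 1000)·f^(α−1) − 1000
α = ε/1000 + 1 = 0.96150, so α − 1 = -0.03850
f^(α−1) = 0.384^(-0.03850) = 1.037536
δ_res = (-17.9 + 1000) × 1.037536 − 1000 = 1018.964 − 1000 = 18.96‰

19.0‰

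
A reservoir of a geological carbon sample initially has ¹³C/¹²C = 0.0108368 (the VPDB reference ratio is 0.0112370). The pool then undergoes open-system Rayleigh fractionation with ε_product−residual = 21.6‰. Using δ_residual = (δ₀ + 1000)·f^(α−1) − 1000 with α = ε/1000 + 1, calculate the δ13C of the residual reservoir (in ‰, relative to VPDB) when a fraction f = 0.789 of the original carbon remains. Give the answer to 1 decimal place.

δ₀ = (0.0108368/0.0112370 − 1)×1000 = (0.964386 − 1)×1000 = -35.614‰
α − 1 = ε/1000 = 0.0216
f^(α−1) = 0.789^(0.0216) = 0.994894
δ_res = (-35.614 + 1000) × 0.994894 − 1000 = 959.461 − 1000 = -40.54‰

-40.5‰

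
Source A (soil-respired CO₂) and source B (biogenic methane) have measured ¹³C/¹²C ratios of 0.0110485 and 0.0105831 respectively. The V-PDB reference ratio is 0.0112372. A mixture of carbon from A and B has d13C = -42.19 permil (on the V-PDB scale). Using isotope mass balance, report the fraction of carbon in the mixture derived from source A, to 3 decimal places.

0.387

δ_A = (0.0110485/0.0112372 − 1)×1000 = (0.983208 − 1)×1000 = -16.792 permil
δ_B = (0.0105831/0.0112372 − 1)×1000 = (0.941792 − 1)×1000 = -58.208 permil
f_A = (δ_mix − δ_B)/(δ_A − δ_B) = (-42.19 − (-58.208))/(-16.792 − (-58.208))
f_A = 16.018 / 41.416 = 0.3868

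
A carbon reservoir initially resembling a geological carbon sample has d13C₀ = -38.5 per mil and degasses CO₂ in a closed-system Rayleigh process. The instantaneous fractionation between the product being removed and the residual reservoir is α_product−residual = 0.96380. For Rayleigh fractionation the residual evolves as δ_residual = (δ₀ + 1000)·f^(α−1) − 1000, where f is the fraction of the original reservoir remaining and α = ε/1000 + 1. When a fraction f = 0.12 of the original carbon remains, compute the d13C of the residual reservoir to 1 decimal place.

Rayleigh residual: δ_res = (δ₀ + 1000)·f^(α−1) − 1000
α − 1 = -0.03620
f^(α−1) = 0.12^(-0.03620) = 1.079776
δ_res = (-38.5 + 1000) × 1.079776 − 1000 = 1038.205 − 1000 = 38.20 per mil

38.2 per mil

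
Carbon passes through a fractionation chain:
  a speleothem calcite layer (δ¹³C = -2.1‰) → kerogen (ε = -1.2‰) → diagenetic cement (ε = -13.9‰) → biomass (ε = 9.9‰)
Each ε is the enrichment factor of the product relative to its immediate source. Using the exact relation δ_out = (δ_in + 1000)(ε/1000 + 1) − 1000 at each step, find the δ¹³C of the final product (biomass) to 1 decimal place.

-7.4‰

step 1: δ = (-2.10 + 1000)·(-1.2/1000 + 1) − 1000 = -3.30‰
step 2: δ = (-3.30 + 1000)·(-13.9/1000 + 1) − 1000 = -17.15‰
step 3: δ = (-17.15 + 1000)·(9.9/1000 + 1) − 1000 = -7.42‰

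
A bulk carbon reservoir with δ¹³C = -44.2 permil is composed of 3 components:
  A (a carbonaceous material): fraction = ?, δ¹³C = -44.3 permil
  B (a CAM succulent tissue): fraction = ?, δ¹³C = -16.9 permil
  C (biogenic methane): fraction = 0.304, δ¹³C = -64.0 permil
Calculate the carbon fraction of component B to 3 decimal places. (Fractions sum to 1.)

0.222

Let f_B and f_A be the unknown fractions; fractions sum to 1 so f_B + f_A = 0.696.
Mass balance: Σ fᵢ·δᵢ = δ_bulk ⇒ f_B·(-16.9) + f_A·(-44.3) = -44.2 − (-19.456) = -24.744
Substitute f_A = 0.696 − f_B:
f_B·(-16.9 − -44.3) = -24.744 − 0.696×(-44.3) = 6.089
f_B = 6.089 / 27.4 = 0.2222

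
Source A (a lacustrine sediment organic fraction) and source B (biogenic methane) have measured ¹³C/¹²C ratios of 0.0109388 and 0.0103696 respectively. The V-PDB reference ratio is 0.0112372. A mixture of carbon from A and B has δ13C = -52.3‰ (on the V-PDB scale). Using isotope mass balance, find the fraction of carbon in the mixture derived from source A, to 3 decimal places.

δ_A = (0.0109388/0.0112372 − 1)×1000 = (0.973445 − 1)×1000 = -26.555‰
δ_B = (0.0103696/0.0112372 − 1)×1000 = (0.922792 − 1)×1000 = -77.208‰
f_A = (δ_mix − δ_B)/(δ_A − δ_B) = (-52.3 − (-77.208))/(-26.555 − (-77.208))
f_A = 24.908 / 50.653 = 0.4917

0.492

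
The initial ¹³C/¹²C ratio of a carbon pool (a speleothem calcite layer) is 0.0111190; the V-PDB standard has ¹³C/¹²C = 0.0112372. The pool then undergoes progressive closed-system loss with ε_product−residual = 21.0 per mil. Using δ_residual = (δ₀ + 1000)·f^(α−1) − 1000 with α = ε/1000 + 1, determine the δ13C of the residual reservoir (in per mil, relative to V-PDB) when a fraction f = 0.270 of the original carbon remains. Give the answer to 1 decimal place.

-37.4 per mil

δ₀ = (0.0111190/0.0112372 − 1)×1000 = (0.989481 − 1)×1000 = -10.519 per mil
α − 1 = ε/1000 = 0.0210
f^(α−1) = 0.270^(0.0210) = 0.972879
δ_res = (-10.519 + 1000) × 0.972879 − 1000 = 962.645 − 1000 = -37.35 per mil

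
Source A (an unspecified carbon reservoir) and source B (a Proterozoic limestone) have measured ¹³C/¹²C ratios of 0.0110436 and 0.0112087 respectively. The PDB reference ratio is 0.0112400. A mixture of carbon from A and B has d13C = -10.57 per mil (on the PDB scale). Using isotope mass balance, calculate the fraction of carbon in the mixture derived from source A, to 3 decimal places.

0.530

δ_A = (0.0110436/0.0112400 − 1)×1000 = (0.982527 − 1)×1000 = -17.473 per mil
δ_B = (0.0112087/0.0112400 − 1)×1000 = (0.997215 − 1)×1000 = -2.785 per mil
f_A = (δ_mix − δ_B)/(δ_A − δ_B) = (-10.57 − (-2.785))/(-17.473 − (-2.785))
f_A = -7.785 / -14.689 = 0.5300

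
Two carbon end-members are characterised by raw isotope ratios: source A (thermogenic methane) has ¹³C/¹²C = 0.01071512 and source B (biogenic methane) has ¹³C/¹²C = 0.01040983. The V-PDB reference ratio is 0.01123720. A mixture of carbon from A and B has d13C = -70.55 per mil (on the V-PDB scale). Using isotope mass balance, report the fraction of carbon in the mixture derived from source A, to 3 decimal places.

δ_A = (0.01071512/0.01123720 − 1)×1000 = (0.953540 − 1)×1000 = -46.460 per mil
δ_B = (0.01040983/0.01123720 − 1)×1000 = (0.926372 − 1)×1000 = -73.628 per mil
f_A = (δ_mix − δ_B)/(δ_A − δ_B) = (-70.55 − (-73.628))/(-46.460 − (-73.628))
f_A = 3.078 / 27.168 = 0.1133

0.113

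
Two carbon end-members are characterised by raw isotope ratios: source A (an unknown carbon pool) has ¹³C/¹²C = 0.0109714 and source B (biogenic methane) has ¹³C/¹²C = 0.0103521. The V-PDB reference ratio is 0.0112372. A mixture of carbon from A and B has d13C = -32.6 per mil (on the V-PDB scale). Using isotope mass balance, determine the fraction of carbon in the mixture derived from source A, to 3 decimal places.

0.838

δ_A = (0.0109714/0.0112372 − 1)×1000 = (0.976346 − 1)×1000 = -23.654 per mil
δ_B = (0.0103521/0.0112372 − 1)×1000 = (0.921235 − 1)×1000 = -78.765 per mil
f_A = (δ_mix − δ_B)/(δ_A − δ_B) = (-32.6 − (-78.765))/(-23.654 − (-78.765))
f_A = 46.165 / 55.112 = 0.8377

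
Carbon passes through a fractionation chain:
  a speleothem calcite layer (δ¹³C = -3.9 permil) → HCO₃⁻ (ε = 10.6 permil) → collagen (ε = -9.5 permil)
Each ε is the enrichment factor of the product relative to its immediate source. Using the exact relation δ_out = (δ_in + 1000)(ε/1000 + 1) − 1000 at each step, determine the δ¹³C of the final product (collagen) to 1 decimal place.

step 1: δ = (-3.90 + 1000)·(10.6/1000 + 1) − 1000 = 6.66 permil
step 2: δ = (6.66 + 1000)·(-9.5/1000 + 1) − 1000 = -2.90 permil

-2.9 permil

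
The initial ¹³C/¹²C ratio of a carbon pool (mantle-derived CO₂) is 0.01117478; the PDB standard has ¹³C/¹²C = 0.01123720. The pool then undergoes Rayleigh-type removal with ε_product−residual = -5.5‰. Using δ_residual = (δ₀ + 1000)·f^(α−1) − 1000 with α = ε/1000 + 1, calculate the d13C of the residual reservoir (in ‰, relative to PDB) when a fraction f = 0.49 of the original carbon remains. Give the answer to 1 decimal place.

-1.6‰

δ₀ = (0.01117478/0.01123720 − 1)×1000 = (0.994445 − 1)×1000 = -5.555‰
α − 1 = ε/1000 = -0.0055
f^(α−1) = 0.49^(-0.0055) = 1.003931
δ_res = (-5.555 + 1000) × 1.003931 − 1000 = 998.355 − 1000 = -1.65‰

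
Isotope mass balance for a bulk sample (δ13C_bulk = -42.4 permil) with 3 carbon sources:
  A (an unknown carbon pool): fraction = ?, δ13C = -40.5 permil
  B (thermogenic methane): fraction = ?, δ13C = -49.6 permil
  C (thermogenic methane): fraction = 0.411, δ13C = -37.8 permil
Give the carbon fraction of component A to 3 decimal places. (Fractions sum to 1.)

0.258

Let f_A and f_B be the unknown fractions; fractions sum to 1 so f_A + f_B = 0.589.
Mass balance: Σ fᵢ·δᵢ = δ_bulk ⇒ f_A·(-40.5) + f_B·(-49.6) = -42.4 − (-15.536) = -26.864
Substitute f_B = 0.589 − f_A:
f_A·(-40.5 − -49.6) = -26.864 − 0.589×(-49.6) = 2.350
f_A = 2.350 / 9.1 = 0.2583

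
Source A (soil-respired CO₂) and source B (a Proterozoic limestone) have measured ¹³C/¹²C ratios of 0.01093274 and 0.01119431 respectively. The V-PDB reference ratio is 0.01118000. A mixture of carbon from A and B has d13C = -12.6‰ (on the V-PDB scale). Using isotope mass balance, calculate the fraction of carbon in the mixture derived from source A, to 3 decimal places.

δ_A = (0.01093274/0.01118000 − 1)×1000 = (0.977884 − 1)×1000 = -22.116‰
δ_B = (0.01119431/0.01118000 − 1)×1000 = (1.001280 − 1)×1000 = 1.280‰
f_A = (δ_mix − δ_B)/(δ_A − δ_B) = (-12.6 − (1.280))/(-22.116 − (1.280))
f_A = -13.880 / -23.396 = 0.5933

0.593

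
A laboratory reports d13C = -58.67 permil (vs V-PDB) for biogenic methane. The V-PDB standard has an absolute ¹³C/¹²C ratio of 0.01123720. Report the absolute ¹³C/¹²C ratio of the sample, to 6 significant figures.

R_sample = R_standard × (d13C/1000 + 1)
R_sample = 0.01123720 × (-58.67/1000 + 1) = 0.01123720 × 0.941330
R_sample = 0.0105779

0.0105779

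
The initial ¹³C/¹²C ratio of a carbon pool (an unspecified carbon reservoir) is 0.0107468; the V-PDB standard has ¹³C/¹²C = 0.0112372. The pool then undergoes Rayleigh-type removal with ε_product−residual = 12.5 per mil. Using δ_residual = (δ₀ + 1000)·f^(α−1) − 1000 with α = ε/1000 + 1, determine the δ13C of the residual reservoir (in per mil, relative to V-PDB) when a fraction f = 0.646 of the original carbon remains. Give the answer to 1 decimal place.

-48.9 per mil

δ₀ = (0.0107468/0.0112372 − 1)×1000 = (0.956359 − 1)×1000 = -43.641 per mil
α − 1 = ε/1000 = 0.0125
f^(α−1) = 0.646^(0.0125) = 0.994553
δ_res = (-43.641 + 1000) × 0.994553 − 1000 = 951.150 − 1000 = -48.85 per mil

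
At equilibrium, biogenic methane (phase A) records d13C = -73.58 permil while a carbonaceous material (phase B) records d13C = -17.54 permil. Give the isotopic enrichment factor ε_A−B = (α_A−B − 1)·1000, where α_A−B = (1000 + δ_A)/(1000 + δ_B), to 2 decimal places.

-57.04 permil

α_A−B = (1000 + -73.58) / (1000 + -17.54) = 926.42 / 982.46 = 0.942960
ε_A−B = (0.942960 − 1) × 1000 = -57.040 permil
(The approximation ε ≈ δ_A − δ_B would give -56.04 permil.)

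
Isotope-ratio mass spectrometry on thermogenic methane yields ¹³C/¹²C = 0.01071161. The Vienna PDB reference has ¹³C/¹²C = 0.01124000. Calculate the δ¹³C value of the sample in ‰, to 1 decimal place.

-47.0‰

δ¹³C = (R_sample / R_standard − 1) × 1000
R_sample / R_standard = 0.01071161 / 0.01124000 = 0.952990
δ¹³C = (0.952990 − 1) × 1000 = -47.01‰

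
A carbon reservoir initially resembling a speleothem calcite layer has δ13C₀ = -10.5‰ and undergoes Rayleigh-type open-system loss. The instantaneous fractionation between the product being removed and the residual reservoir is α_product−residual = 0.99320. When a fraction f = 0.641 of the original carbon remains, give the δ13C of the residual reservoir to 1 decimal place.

-7.5‰

Rayleigh residual: δ_res = (δ₀ + 1000)·f^(α−1) − 1000
α − 1 = -0.00680
f^(α−1) = 0.641^(-0.00680) = 1.003029
δ_res = (-10.5 + 1000) × 1.003029 − 1000 = 992.497 − 1000 = -7.50‰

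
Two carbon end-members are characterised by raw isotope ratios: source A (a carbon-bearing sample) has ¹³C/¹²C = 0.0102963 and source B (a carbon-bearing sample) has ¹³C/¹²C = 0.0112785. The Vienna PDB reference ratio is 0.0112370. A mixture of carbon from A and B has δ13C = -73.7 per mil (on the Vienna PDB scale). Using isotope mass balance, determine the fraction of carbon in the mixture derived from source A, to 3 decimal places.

δ_A = (0.0102963/0.0112370 − 1)×1000 = (0.916285 − 1)×1000 = -83.715 per mil
δ_B = (0.0112785/0.0112370 − 1)×1000 = (1.003693 − 1)×1000 = 3.693 per mil
f_A = (δ_mix − δ_B)/(δ_A − δ_B) = (-73.7 − (3.693))/(-83.715 − (3.693))
f_A = -77.393 / -87.408 = 0.8854

0.885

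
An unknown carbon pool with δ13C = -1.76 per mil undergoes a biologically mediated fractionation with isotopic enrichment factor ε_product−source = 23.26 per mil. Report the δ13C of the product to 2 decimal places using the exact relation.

Exactly, δ_product = (δ_source + 1000)·(ε/1000 + 1) − 1000.
δ_product = (-1.76 + 1000) × (23.26/1000 + 1) − 1000
δ_product = 21.459 per mil

21.46 per mil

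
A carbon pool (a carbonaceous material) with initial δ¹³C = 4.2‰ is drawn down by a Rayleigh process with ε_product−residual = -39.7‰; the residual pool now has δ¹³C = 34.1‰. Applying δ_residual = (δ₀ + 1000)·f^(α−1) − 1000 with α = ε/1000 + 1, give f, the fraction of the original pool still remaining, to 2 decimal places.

0.48

α − 1 = ε/1000 = -0.0397
(δ_res + 1000)/(δ₀ + 1000) = (34.1 + 1000)/(4.2 + 1000) = 1034.1/1004.2 = 1.029775
f = 1.029775^(1/-0.0397) = exp(ln(1.029775)/-0.0397) = exp(0.02934/-0.0397)
f = exp(-0.7390) = 0.4776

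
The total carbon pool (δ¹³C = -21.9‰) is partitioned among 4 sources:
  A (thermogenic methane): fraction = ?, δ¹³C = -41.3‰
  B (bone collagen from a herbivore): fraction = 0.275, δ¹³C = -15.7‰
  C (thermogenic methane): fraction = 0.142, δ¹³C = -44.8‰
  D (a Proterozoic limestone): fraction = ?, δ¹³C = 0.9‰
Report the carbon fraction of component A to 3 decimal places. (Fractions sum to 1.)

0.278

Let f_A and f_D be the unknown fractions; fractions sum to 1 so f_A + f_D = 0.583.
Mass balance: Σ fᵢ·δᵢ = δ_bulk ⇒ f_A·(-41.3) + f_D·(0.9) = -21.9 − (-10.679) = -11.221
Substitute f_D = 0.583 − f_A:
f_A·(-41.3 − 0.9) = -11.221 − 0.583×(0.9) = -11.746
f_A = -11.746 / -42.2 = 0.2783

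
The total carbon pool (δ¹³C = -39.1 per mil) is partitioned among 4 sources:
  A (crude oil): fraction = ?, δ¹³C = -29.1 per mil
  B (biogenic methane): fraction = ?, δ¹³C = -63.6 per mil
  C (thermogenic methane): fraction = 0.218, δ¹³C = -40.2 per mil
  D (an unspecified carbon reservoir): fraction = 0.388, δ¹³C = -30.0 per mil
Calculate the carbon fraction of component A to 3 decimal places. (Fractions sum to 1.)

0.184

Let f_A and f_B be the unknown fractions; fractions sum to 1 so f_A + f_B = 0.394.
Mass balance: Σ fᵢ·δᵢ = δ_bulk ⇒ f_A·(-29.1) + f_B·(-63.6) = -39.1 − (-20.404) = -18.696
Substitute f_B = 0.394 − f_A:
f_A·(-29.1 − -63.6) = -18.696 − 0.394×(-63.6) = 6.362
f_A = 6.362 / 34.5 = 0.1844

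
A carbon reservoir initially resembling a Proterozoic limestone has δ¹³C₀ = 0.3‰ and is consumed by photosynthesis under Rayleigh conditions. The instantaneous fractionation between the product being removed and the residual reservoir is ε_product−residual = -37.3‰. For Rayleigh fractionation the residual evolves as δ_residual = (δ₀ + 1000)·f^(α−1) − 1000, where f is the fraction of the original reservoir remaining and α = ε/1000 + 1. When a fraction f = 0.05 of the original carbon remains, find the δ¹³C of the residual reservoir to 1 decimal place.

118.6‰

Rayleigh residual: δ_res = (δ₀ + 1000)·f^(α−1) − 1000
α = ε/1000 + 1 = 0.96270, so α − 1 = -0.03730
f^(α−1) = 0.05^(-0.03730) = 1.118223
δ_res = (0.3 + 1000) × 1.118223 − 1000 = 1118.558 − 1000 = 118.56‰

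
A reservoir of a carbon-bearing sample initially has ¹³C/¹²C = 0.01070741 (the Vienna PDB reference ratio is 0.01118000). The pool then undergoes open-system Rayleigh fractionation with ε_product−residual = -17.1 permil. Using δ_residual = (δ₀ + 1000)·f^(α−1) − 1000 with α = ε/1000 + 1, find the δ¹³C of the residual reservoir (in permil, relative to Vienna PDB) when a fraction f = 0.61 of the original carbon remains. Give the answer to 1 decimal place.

-34.1 permil

δ₀ = (0.01070741/0.01118000 − 1)×1000 = (0.957729 − 1)×1000 = -42.271 permil
α − 1 = ε/1000 = -0.0171
f^(α−1) = 0.61^(-0.0171) = 1.008488
δ_res = (-42.271 + 1000) × 1.008488 − 1000 = 965.858 − 1000 = -34.14 permil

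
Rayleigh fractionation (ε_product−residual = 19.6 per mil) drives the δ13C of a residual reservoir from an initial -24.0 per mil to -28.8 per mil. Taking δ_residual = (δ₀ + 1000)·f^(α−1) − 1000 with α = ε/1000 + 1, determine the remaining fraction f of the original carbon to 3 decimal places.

α − 1 = ε/1000 = 0.0196
(δ_res + 1000)/(δ₀ + 1000) = (-28.8 + 1000)/(-24.0 + 1000) = 971.2/976.0 = 0.995082
f = 0.995082^(1/0.0196) = exp(ln(0.995082)/0.0196) = exp(-0.00493/0.0196)
f = exp(-0.2515) = 0.7776

0.778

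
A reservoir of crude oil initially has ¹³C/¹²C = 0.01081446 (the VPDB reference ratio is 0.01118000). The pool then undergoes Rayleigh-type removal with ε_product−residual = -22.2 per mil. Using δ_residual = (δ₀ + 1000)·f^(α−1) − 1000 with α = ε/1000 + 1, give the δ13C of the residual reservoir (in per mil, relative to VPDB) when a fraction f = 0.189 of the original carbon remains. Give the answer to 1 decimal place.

3.8 per mil

δ₀ = (0.01081446/0.01118000 − 1)×1000 = (0.967304 − 1)×1000 = -32.696 per mil
α − 1 = ε/1000 = -0.0222
f^(α−1) = 0.189^(-0.0222) = 1.037678
δ_res = (-32.696 + 1000) × 1.037678 − 1000 = 1003.750 − 1000 = 3.75 per mil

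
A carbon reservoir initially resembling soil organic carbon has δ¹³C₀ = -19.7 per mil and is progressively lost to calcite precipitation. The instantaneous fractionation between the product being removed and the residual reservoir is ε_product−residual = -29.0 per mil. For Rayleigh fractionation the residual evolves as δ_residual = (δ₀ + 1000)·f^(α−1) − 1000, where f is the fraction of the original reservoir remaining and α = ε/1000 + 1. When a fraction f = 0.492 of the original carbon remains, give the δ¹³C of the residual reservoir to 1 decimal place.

Rayleigh residual: δ_res = (δ₀ + 1000)·f^(α−1) − 1000
α = ε/1000 + 1 = 0.97100, so α − 1 = -0.02900
f^(α−1) = 0.492^(-0.02900) = 1.020782
δ_res = (-19.7 + 1000) × 1.020782 − 1000 = 1000.673 − 1000 = 0.67 per mil

0.7 per mil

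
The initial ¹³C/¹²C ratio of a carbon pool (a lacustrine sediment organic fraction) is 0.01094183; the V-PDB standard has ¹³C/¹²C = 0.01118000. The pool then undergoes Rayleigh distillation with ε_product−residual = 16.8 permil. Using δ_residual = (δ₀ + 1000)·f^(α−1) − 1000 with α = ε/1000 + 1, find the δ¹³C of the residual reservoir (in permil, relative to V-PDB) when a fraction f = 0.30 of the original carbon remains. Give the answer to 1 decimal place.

δ₀ = (0.01094183/0.01118000 − 1)×1000 = (0.978697 − 1)×1000 = -21.303 permil
α − 1 = ε/1000 = 0.0168
f^(α−1) = 0.30^(0.0168) = 0.979976
δ_res = (-21.303 + 1000) × 0.979976 − 1000 = 959.100 − 1000 = -40.90 permil

-40.9 permil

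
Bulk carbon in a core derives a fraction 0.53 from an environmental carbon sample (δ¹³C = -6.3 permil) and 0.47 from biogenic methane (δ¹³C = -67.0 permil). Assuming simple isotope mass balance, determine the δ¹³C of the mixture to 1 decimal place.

-34.8 permil

δ_mix = f_A·δ_A + f_B·δ_B
δ_mix = 0.53 × (-6.3) + 0.47 × (-67.0)
δ_mix = -3.34 + -31.49 = -34.83 permil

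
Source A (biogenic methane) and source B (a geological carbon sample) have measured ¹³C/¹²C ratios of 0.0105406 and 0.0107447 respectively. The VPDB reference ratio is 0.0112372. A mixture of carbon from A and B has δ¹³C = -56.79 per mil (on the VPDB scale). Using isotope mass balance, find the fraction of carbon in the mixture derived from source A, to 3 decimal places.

0.714

δ_A = (0.0105406/0.0112372 − 1)×1000 = (0.938009 − 1)×1000 = -61.991 per mil
δ_B = (0.0107447/0.0112372 − 1)×1000 = (0.956172 − 1)×1000 = -43.828 per mil
f_A = (δ_mix − δ_B)/(δ_A − δ_B) = (-56.79 − (-43.828))/(-61.991 − (-43.828))
f_A = -12.962 / -18.163 = 0.7137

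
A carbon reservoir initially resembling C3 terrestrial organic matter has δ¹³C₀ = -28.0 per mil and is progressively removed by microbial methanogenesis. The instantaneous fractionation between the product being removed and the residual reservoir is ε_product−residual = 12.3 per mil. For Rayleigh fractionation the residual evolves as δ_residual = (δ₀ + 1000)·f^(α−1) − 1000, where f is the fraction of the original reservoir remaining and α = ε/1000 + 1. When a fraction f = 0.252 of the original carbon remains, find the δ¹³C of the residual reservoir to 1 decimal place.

Rayleigh residual: δ_res = (δ₀ + 1000)·f^(α−1) − 1000
α = ε/1000 + 1 = 1.01230, so α − 1 = 0.01230
f^(α−1) = 0.252^(0.01230) = 0.983189
δ_res = (-28.0 + 1000) × 0.983189 − 1000 = 955.660 − 1000 = -44.34 per mil

-44.3 per mil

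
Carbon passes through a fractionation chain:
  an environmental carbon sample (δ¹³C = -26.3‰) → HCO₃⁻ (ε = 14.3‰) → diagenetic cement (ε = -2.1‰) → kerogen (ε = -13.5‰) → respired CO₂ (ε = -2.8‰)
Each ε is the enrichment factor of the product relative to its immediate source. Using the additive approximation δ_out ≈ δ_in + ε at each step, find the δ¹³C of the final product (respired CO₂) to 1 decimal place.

step 1: δ ≈ -26.3 + (14.3) = -12.0‰
step 2: δ ≈ -12.0 + (-2.1) = -14.1‰
step 3: δ ≈ -14.1 + (-13.5) = -27.6‰
step 4: δ ≈ -27.6 + (-2.8) = -30.4‰

-30.4‰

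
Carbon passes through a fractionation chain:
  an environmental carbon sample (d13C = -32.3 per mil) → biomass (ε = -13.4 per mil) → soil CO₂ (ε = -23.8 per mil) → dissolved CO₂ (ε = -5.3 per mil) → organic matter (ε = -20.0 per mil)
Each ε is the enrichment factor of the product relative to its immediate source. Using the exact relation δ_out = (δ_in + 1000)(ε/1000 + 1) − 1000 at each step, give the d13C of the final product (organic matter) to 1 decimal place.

-91.5 per mil

step 1: δ = (-32.30 + 1000)·(-13.4/1000 + 1) − 1000 = -45.27 per mil
step 2: δ = (-45.27 + 1000)·(-23.8/1000 + 1) − 1000 = -67.99 per mil
step 3: δ = (-67.99 + 1000)·(-5.3/1000 + 1) − 1000 = -72.93 per mil
step 4: δ = (-72.93 + 1000)·(-20.0/1000 + 1) − 1000 = -91.47 per mil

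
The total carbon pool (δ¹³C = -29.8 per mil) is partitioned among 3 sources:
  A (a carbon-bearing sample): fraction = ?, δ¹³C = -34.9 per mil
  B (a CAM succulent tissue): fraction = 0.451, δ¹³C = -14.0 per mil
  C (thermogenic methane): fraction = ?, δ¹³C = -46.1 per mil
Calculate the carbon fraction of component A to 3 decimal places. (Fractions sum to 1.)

Let f_A and f_C be the unknown fractions; fractions sum to 1 so f_A + f_C = 0.549.
Mass balance: Σ fᵢ·δᵢ = δ_bulk ⇒ f_A·(-34.9) + f_C·(-46.1) = -29.8 − (-6.314) = -23.486
Substitute f_C = 0.549 − f_A:
f_A·(-34.9 − -46.1) = -23.486 − 0.549×(-46.1) = 1.823
f_A = 1.823 / 11.2 = 0.1628

0.163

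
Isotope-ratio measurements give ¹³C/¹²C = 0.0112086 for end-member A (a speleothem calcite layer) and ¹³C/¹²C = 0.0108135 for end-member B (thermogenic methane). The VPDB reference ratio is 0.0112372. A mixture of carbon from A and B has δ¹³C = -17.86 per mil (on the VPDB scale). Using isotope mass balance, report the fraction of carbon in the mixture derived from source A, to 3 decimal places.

δ_A = (0.0112086/0.0112372 − 1)×1000 = (0.997455 − 1)×1000 = -2.545 per mil
δ_B = (0.0108135/0.0112372 − 1)×1000 = (0.962295 − 1)×1000 = -37.705 per mil
f_A = (δ_mix − δ_B)/(δ_A − δ_B) = (-17.86 − (-37.705))/(-2.545 − (-37.705))
f_A = 19.845 / 35.160 = 0.5644

0.564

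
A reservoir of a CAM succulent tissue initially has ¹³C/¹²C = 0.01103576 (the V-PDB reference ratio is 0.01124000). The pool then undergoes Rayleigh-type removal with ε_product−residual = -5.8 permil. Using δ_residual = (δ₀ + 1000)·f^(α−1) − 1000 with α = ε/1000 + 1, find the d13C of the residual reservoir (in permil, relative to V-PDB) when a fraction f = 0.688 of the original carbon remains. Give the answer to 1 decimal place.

δ₀ = (0.01103576/0.01124000 − 1)×1000 = (0.981829 − 1)×1000 = -18.171 permil
α − 1 = ε/1000 = -0.0058
f^(α−1) = 0.688^(-0.0058) = 1.002171
δ_res = (-18.171 + 1000) × 1.002171 − 1000 = 983.961 − 1000 = -16.04 permil

-16.0 permil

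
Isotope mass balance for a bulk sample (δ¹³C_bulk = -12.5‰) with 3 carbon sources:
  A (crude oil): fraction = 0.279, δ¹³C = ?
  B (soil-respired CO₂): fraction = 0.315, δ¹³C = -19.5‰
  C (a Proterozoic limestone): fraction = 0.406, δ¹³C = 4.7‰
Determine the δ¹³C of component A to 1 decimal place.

-29.6‰

Isotope mass balance: δ_bulk = Σ fᵢ·δᵢ.
-12.5 = 0.279×δ_A + 0.315×(-19.5) + 0.406×(4.7)
0.279·δ_A = -12.5 − (-4.234) = -8.266
δ_A = -8.266 / 0.279 = -29.63‰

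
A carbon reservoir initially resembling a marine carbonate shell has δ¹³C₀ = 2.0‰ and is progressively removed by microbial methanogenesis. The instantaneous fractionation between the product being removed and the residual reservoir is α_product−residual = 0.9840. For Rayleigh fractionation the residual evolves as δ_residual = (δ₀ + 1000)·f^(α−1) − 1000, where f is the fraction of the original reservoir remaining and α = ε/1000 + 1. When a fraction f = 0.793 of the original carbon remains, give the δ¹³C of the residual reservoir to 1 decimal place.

5.7‰

Rayleigh residual: δ_res = (δ₀ + 1000)·f^(α−1) − 1000
α − 1 = -0.01600
f^(α−1) = 0.793^(-0.01600) = 1.003718
δ_res = (2.0 + 1000) × 1.003718 − 1000 = 1005.725 − 1000 = 5.73‰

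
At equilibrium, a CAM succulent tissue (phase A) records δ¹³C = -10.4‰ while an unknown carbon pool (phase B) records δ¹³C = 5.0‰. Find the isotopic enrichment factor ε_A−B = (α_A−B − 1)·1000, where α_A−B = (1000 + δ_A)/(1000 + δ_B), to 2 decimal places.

-15.32‰

α_A−B = (1000 + -10.4) / (1000 + 5.0) = 989.6 / 1005.0 = 0.984677
ε_A−B = (0.984677 − 1) × 1000 = -15.323‰
(The approximation ε ≈ δ_A − δ_B would give -15.4‰.)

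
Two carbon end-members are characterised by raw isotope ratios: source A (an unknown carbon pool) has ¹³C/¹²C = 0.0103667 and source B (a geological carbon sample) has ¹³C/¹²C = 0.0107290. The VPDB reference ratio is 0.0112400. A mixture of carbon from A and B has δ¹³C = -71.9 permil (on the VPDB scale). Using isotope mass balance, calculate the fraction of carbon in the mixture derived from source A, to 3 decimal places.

0.820

δ_A = (0.0103667/0.0112400 − 1)×1000 = (0.922304 − 1)×1000 = -77.696 permil
δ_B = (0.0107290/0.0112400 − 1)×1000 = (0.954537 − 1)×1000 = -45.463 permil
f_A = (δ_mix − δ_B)/(δ_A − δ_B) = (-71.9 − (-45.463))/(-77.696 − (-45.463))
f_A = -26.437 / -32.233 = 0.8202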